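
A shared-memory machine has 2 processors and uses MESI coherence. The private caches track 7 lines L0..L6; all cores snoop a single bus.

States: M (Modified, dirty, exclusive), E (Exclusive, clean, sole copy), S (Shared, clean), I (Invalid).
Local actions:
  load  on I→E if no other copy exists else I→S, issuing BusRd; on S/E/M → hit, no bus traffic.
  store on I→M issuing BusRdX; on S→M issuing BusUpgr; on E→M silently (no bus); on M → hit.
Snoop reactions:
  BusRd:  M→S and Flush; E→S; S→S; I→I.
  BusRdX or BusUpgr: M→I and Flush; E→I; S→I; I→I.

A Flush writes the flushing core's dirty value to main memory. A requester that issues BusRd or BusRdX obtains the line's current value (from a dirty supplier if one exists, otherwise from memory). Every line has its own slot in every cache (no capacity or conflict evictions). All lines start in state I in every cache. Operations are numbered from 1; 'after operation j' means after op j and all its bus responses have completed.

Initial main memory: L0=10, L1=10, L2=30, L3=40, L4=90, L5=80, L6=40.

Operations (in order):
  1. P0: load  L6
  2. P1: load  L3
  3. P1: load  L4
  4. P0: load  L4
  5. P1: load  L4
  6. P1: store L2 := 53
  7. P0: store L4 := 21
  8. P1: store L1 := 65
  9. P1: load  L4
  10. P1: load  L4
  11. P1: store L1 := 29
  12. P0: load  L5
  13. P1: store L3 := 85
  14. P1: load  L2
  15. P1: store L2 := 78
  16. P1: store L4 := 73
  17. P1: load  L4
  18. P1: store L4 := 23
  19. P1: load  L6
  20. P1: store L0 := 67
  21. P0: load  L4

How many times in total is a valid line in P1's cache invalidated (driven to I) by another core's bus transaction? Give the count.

step 1: P0: load  L6  ⟶  EI  (L6)  txn=BusRd  M[L6]=40
step 2: P1: load  L3  ⟶  IE  (L3)  txn=BusRd  M[L3]=40
step 3: P1: load  L4  ⟶  IE  (L4)  txn=BusRd  M[L4]=90
step 4: P0: load  L4  ⟶  SS  (L4)  txn=BusRd  M[L4]=90
step 5: P1: load  L4  ⟶  SS  (L4)  txn=∅  M[L4]=90
step 6: P1: store L2 := 53  ⟶  IM  (L2)  txn=BusRdX  M[L2]=30
step 7: P0: store L4 := 21  ⟶  MI  (L4)  txn=BusUpgr  M[L4]=90
step 8: P1: store L1 := 65  ⟶  IM  (L1)  txn=BusRdX  M[L1]=10
step 9: P1: load  L4  ⟶  SS  (L4)  txn=BusRd+Flush  M[L4]=21
step 10: P1: load  L4  ⟶  SS  (L4)  txn=∅  M[L4]=21
step 11: P1: store L1 := 29  ⟶  IM  (L1)  txn=∅  M[L1]=10
step 12: P0: load  L5  ⟶  EI  (L5)  txn=BusRd  M[L5]=80
step 13: P1: store L3 := 85  ⟶  IM  (L3)  txn=∅  M[L3]=40
step 14: P1: load  L2  ⟶  IM  (L2)  txn=∅  M[L2]=30
step 15: P1: store L2 := 78  ⟶  IM  (L2)  txn=∅  M[L2]=30
step 16: P1: store L4 := 73  ⟶  IM  (L4)  txn=BusUpgr  M[L4]=21
step 17: P1: load  L4  ⟶  IM  (L4)  txn=∅  M[L4]=21
step 18: P1: store L4 := 23  ⟶  IM  (L4)  txn=∅  M[L4]=21
step 19: P1: load  L6  ⟶  SS  (L6)  txn=BusRd  M[L6]=40
step 20: P1: store L0 := 67  ⟶  IM  (L0)  txn=BusRdX  M[L0]=10
step 21: P0: load  L4  ⟶  SS  (L4)  txn=BusRd+Flush  M[L4]=23

invalidations = 1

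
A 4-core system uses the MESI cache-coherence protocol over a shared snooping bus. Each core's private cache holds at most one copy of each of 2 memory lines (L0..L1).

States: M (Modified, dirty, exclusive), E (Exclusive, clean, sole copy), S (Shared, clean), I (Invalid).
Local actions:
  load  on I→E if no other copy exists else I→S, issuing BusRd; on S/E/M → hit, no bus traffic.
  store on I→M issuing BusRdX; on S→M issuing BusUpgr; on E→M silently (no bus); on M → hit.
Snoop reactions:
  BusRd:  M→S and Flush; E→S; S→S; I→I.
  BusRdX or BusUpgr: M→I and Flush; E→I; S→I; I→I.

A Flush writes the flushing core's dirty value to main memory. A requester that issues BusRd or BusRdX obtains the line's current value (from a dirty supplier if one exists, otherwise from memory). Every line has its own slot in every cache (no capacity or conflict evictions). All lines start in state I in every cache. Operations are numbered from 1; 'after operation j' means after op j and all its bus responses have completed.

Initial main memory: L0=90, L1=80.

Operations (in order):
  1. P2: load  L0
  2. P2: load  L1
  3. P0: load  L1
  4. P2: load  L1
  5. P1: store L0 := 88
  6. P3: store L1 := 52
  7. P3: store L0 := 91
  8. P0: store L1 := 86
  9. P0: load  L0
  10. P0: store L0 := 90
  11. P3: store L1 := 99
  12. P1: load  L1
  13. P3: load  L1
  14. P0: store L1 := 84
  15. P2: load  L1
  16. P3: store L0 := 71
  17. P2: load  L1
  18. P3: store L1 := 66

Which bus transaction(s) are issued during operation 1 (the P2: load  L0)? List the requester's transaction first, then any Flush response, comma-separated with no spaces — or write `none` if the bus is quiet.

1. P2: load  L0  bus=[BusRd]  L0: P0=I P1=I P2=E P3=I  mem[L0]=90
2. P2: load  L1  bus=[BusRd]  L1: P0=I P1=I P2=E P3=I  mem[L1]=80
3. P0: load  L1  bus=[BusRd]  L1: P0=S P1=I P2=S P3=I  mem[L1]=80
4. P2: load  L1  bus=[-]  L1: P0=S P1=I P2=S P3=I  mem[L1]=80
5. P1: store L0 := 88  bus=[BusRdX]  L0: P0=I P1=M P2=I P3=I  mem[L0]=90
6. P3: store L1 := 52  bus=[BusRdX]  L1: P0=I P1=I P2=I P3=M  mem[L1]=80
7. P3: store L0 := 91  bus=[BusRdX,Flush]  L0: P0=I P1=I P2=I P3=M  mem[L0]=88
8. P0: store L1 := 86  bus=[BusRdX,Flush]  L1: P0=M P1=I P2=I P3=I  mem[L1]=52
9. P0: load  L0  bus=[BusRd,Flush]  L0: P0=S P1=I P2=I P3=S  mem[L0]=91
10. P0: store L0 := 90  bus=[BusUpgr]  L0: P0=M P1=I P2=I P3=I  mem[L0]=91
11. P3: store L1 := 99  bus=[BusRdX,Flush]  L1: P0=I P1=I P2=I P3=M  mem[L1]=86
12. P1: load  L1  bus=[BusRd,Flush]  L1: P0=I P1=S P2=I P3=S  mem[L1]=99
13. P3: load  L1  bus=[-]  L1: P0=I P1=S P2=I P3=S  mem[L1]=99
14. P0: store L1 := 84  bus=[BusRdX]  L1: P0=M P1=I P2=I P3=I  mem[L1]=99
15. P2: load  L1  bus=[BusRd,Flush]  L1: P0=S P1=I P2=S P3=I  mem[L1]=84
16. P3: store L0 := 71  bus=[BusRdX,Flush]  L0: P0=I P1=I P2=I P3=M  mem[L0]=90
17. P2: load  L1  bus=[-]  L1: P0=S P1=I P2=S P3=I  mem[L1]=84
18. P3: store L1 := 66  bus=[BusRdX]  L1: P0=I P1=I P2=I P3=M  mem[L1]=84

bus = BusRd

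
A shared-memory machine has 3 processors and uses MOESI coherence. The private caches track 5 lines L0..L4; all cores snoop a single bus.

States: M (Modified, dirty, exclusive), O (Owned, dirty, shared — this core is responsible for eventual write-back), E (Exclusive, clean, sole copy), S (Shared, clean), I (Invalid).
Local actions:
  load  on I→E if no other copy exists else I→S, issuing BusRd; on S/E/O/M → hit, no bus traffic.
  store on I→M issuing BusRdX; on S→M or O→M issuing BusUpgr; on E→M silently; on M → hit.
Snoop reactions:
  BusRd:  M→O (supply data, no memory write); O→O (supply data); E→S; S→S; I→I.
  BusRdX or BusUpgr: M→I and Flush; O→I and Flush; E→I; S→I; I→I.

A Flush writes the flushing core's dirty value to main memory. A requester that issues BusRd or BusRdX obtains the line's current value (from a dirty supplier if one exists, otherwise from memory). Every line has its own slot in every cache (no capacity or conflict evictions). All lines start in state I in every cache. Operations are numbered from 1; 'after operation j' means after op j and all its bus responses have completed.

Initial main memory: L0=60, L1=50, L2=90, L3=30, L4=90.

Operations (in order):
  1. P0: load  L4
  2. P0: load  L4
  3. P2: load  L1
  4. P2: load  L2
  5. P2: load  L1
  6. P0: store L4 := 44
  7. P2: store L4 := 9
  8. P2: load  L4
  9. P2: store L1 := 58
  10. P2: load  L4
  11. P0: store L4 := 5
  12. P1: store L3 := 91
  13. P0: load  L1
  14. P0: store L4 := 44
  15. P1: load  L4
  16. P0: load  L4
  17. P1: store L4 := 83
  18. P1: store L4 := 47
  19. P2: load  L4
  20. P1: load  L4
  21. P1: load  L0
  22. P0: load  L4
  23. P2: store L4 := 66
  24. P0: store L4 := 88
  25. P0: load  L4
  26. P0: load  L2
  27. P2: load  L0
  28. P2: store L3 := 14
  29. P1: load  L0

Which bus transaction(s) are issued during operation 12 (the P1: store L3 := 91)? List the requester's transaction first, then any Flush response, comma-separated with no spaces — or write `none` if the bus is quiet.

bus = BusRdX

1. P0: load  L4  bus=[BusRd]  L4: P0=E P1=I P2=I  mem[L4]=90
2. P0: load  L4  bus=[-]  L4: P0=E P1=I P2=I  mem[L4]=90
3. P2: load  L1  bus=[BusRd]  L1: P0=I P1=I P2=E  mem[L1]=50
4. P2: load  L2  bus=[BusRd]  L2: P0=I P1=I P2=E  mem[L2]=90
5. P2: load  L1  bus=[-]  L1: P0=I P1=I P2=E  mem[L1]=50
6. P0: store L4 := 44  bus=[-]  L4: P0=M P1=I P2=I  mem[L4]=90
7. P2: store L4 := 9  bus=[BusRdX,Flush]  L4: P0=I P1=I P2=M  mem[L4]=44
8. P2: load  L4  bus=[-]  L4: P0=I P1=I P2=M  mem[L4]=44
9. P2: store L1 := 58  bus=[-]  L1: P0=I P1=I P2=M  mem[L1]=50
10. P2: load  L4  bus=[-]  L4: P0=I P1=I P2=M  mem[L4]=44
11. P0: store L4 := 5  bus=[BusRdX,Flush]  L4: P0=M P1=I P2=I  mem[L4]=9
12. P1: store L3 := 91  bus=[BusRdX]  L3: P0=I P1=M P2=I  mem[L3]=30
13. P0: load  L1  bus=[BusRd]  L1: P0=S P1=I P2=O  mem[L1]=50
14. P0: store L4 := 44  bus=[-]  L4: P0=M P1=I P2=I  mem[L4]=9
15. P1: load  L4  bus=[BusRd]  L4: P0=O P1=S P2=I  mem[L4]=9
16. P0: load  L4  bus=[-]  L4: P0=O P1=S P2=I  mem[L4]=9
17. P1: store L4 := 83  bus=[BusUpgr,Flush]  L4: P0=I P1=M P2=I  mem[L4]=44
18. P1: store L4 := 47  bus=[-]  L4: P0=I P1=M P2=I  mem[L4]=44
19. P2: load  L4  bus=[BusRd]  L4: P0=I P1=O P2=S  mem[L4]=44
20. P1: load  L4  bus=[-]  L4: P0=I P1=O P2=S  mem[L4]=44
21. P1: load  L0  bus=[BusRd]  L0: P0=I P1=E P2=I  mem[L0]=60
22. P0: load  L4  bus=[BusRd]  L4: P0=S P1=O P2=S  mem[L4]=44
23. P2: store L4 := 66  bus=[BusUpgr,Flush]  L4: P0=I P1=I P2=M  mem[L4]=47
24. P0: store L4 := 88  bus=[BusRdX,Flush]  L4: P0=M P1=I P2=I  mem[L4]=66
25. P0: load  L4  bus=[-]  L4: P0=M P1=I P2=I  mem[L4]=66
26. P0: load  L2  bus=[BusRd]  L2: P0=S P1=I P2=S  mem[L2]=90
27. P2: load  L0  bus=[BusRd]  L0: P0=I P1=S P2=S  mem[L0]=60
28. P2: store L3 := 14  bus=[BusRdX,Flush]  L3: P0=I P1=I P2=M  mem[L3]=91
29. P1: load  L0  bus=[-]  L0: P0=I P1=S P2=S  mem[L0]=60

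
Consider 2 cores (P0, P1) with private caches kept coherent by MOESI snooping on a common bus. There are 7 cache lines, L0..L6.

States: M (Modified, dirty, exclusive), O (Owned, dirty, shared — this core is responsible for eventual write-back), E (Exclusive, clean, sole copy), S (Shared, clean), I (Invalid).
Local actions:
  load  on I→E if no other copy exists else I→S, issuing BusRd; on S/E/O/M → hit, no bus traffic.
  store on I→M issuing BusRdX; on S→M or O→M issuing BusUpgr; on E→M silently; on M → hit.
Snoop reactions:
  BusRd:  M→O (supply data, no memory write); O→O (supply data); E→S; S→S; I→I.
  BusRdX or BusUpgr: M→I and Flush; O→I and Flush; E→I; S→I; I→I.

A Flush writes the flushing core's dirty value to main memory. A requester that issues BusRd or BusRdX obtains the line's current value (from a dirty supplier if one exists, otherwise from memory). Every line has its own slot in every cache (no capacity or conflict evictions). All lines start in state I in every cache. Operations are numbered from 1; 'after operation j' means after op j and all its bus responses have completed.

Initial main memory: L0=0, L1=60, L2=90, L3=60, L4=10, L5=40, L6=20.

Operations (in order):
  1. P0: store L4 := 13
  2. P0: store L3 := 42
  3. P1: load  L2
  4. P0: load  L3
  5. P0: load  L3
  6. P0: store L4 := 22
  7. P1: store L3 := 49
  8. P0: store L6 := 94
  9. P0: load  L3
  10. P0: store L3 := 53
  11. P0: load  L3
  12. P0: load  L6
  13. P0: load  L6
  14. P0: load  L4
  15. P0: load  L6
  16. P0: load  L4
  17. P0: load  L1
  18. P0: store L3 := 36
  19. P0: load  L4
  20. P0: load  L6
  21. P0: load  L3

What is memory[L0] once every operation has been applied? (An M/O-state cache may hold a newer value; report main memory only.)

step 1: P0: store L4 := 13  ⟶  MI  (L4)  txn=BusRdX  M[L4]=10
step 2: P0: store L3 := 42  ⟶  MI  (L3)  txn=BusRdX  M[L3]=60
step 3: P1: load  L2  ⟶  IE  (L2)  txn=BusRd  M[L2]=90
step 4: P0: load  L3  ⟶  MI  (L3)  txn=∅  M[L3]=60
step 5: P0: load  L3  ⟶  MI  (L3)  txn=∅  M[L3]=60
step 6: P0: store L4 := 22  ⟶  MI  (L4)  txn=∅  M[L4]=10
step 7: P1: store L3 := 49  ⟶  IM  (L3)  txn=BusRdX+Flush  M[L3]=42
step 8: P0: store L6 := 94  ⟶  MI  (L6)  txn=BusRdX  M[L6]=20
step 9: P0: load  L3  ⟶  SO  (L3)  txn=BusRd  M[L3]=42
step 10: P0: store L3 := 53  ⟶  MI  (L3)  txn=BusUpgr+Flush  M[L3]=49
step 11: P0: load  L3  ⟶  MI  (L3)  txn=∅  M[L3]=49
step 12: P0: load  L6  ⟶  MI  (L6)  txn=∅  M[L6]=20
step 13: P0: load  L6  ⟶  MI  (L6)  txn=∅  M[L6]=20
step 14: P0: load  L4  ⟶  MI  (L4)  txn=∅  M[L4]=10
step 15: P0: load  L6  ⟶  MI  (L6)  txn=∅  M[L6]=20
step 16: P0: load  L4  ⟶  MI  (L4)  txn=∅  M[L4]=10
step 17: P0: load  L1  ⟶  EI  (L1)  txn=BusRd  M[L1]=60
step 18: P0: store L3 := 36  ⟶  MI  (L3)  txn=∅  M[L3]=49
step 19: P0: load  L4  ⟶  MI  (L4)  txn=∅  M[L4]=10
step 20: P0: load  L6  ⟶  MI  (L6)  txn=∅  M[L6]=20
step 21: P0: load  L3  ⟶  MI  (L3)  txn=∅  M[L3]=49

memory[L0] = 0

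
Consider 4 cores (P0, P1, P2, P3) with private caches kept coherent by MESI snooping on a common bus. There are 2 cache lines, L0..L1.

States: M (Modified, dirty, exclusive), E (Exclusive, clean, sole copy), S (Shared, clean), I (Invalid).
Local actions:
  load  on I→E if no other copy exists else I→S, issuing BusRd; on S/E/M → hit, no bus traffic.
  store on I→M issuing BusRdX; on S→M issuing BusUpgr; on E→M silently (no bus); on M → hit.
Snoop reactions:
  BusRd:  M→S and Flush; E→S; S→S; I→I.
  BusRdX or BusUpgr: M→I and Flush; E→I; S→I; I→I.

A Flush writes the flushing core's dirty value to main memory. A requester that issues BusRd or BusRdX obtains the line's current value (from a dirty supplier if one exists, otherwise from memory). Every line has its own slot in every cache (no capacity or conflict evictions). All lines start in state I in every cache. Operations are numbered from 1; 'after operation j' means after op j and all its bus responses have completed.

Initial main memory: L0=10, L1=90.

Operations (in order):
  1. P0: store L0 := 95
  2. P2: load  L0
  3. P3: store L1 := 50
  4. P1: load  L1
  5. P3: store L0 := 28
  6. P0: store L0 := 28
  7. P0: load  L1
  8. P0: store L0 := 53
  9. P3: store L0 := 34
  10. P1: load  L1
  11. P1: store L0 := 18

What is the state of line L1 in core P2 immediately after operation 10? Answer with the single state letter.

state = I

[1] P0: store L0 := 95 | P0:M(95), P1:I, P2:I, P3:I | bus: BusRdX
[2] P2: load  L0 | P0:S(95), P1:I, P2:S(95), P3:I | bus: BusRd,Flush
[3] P3: store L1 := 50 | P0:I, P1:I, P2:I, P3:M(50) | bus: BusRdX
[4] P1: load  L1 | P0:I, P1:S(50), P2:I, P3:S(50) | bus: BusRd,Flush
[5] P3: store L0 := 28 | P0:I, P1:I, P2:I, P3:M(28) | bus: BusRdX
[6] P0: store L0 := 28 | P0:M(28), P1:I, P2:I, P3:I | bus: BusRdX,Flush
[7] P0: load  L1 | P0:S(50), P1:S(50), P2:I, P3:S(50) | bus: BusRd
[8] P0: store L0 := 53 | P0:M(53), P1:I, P2:I, P3:I | bus: none
[9] P3: store L0 := 34 | P0:I, P1:I, P2:I, P3:M(34) | bus: BusRdX,Flush
[10] P1: load  L1 | P0:S(50), P1:S(50), P2:I, P3:S(50) | bus: none
[11] P1: store L0 := 18 | P0:I, P1:M(18), P2:I, P3:I | bus: BusRdX,Flush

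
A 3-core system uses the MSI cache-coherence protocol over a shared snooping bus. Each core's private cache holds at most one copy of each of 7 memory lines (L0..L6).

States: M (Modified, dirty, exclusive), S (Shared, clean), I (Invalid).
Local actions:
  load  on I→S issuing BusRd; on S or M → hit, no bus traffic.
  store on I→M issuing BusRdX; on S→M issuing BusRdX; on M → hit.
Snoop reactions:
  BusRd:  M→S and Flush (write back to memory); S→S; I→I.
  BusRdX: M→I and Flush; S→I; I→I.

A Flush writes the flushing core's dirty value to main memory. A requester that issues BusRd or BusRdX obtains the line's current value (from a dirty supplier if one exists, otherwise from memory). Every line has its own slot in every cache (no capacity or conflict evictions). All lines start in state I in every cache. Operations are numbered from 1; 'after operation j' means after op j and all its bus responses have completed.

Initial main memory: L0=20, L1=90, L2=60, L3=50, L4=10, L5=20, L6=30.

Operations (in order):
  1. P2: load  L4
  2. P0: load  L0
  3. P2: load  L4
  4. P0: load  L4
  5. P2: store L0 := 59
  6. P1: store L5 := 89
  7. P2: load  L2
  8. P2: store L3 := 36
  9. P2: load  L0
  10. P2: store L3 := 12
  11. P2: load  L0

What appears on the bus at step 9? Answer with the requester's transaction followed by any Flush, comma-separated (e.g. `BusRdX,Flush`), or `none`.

[1] P2: load  L4 | P0:I, P1:I, P2:S(10) | bus: BusRd
[2] P0: load  L0 | P0:S(20), P1:I, P2:I | bus: BusRd
[3] P2: load  L4 | P0:I, P1:I, P2:S(10) | bus: none
[4] P0: load  L4 | P0:S(10), P1:I, P2:S(10) | bus: BusRd
[5] P2: store L0 := 59 | P0:I, P1:I, P2:M(59) | bus: BusRdX
[6] P1: store L5 := 89 | P0:I, P1:M(89), P2:I | bus: BusRdX
[7] P2: load  L2 | P0:I, P1:I, P2:S(60) | bus: BusRd
[8] P2: store L3 := 36 | P0:I, P1:I, P2:M(36) | bus: BusRdX
[9] P2: load  L0 | P0:I, P1:I, P2:M(59) | bus: none
[10] P2: store L3 := 12 | P0:I, P1:I, P2:M(12) | bus: none
[11] P2: load  L0 | P0:I, P1:I, P2:M(59) | bus: none

bus = none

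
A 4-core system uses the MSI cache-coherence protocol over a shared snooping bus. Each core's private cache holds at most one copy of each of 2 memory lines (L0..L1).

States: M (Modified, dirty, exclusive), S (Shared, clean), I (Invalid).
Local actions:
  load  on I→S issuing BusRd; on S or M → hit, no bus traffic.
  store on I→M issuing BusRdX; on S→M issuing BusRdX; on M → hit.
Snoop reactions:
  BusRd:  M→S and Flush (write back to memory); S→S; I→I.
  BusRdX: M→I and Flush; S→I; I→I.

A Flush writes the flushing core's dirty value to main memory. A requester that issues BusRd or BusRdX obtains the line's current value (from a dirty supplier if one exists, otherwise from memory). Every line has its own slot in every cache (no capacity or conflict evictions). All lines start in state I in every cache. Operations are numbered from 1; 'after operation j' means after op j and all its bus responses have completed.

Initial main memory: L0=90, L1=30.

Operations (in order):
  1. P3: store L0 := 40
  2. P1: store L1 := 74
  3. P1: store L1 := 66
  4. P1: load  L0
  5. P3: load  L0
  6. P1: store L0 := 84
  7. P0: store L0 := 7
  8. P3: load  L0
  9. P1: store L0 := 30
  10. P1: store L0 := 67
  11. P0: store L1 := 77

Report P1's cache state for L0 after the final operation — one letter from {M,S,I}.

state = M

1. P3: store L0 := 40  bus=[BusRdX]  L0: P0=I P1=I P2=I P3=M  mem[L0]=90
2. P1: store L1 := 74  bus=[BusRdX]  L1: P0=I P1=M P2=I P3=I  mem[L1]=30
3. P1: store L1 := 66  bus=[-]  L1: P0=I P1=M P2=I P3=I  mem[L1]=30
4. P1: load  L0  bus=[BusRd,Flush]  L0: P0=I P1=S P2=I P3=S  mem[L0]=40
5. P3: load  L0  bus=[-]  L0: P0=I P1=S P2=I P3=S  mem[L0]=40
6. P1: store L0 := 84  bus=[BusRdX]  L0: P0=I P1=M P2=I P3=I  mem[L0]=40
7. P0: store L0 := 7  bus=[BusRdX,Flush]  L0: P0=M P1=I P2=I P3=I  mem[L0]=84
8. P3: load  L0  bus=[BusRd,Flush]  L0: P0=S P1=I P2=I P3=S  mem[L0]=7
9. P1: store L0 := 30  bus=[BusRdX]  L0: P0=I P1=M P2=I P3=I  mem[L0]=7
10. P1: store L0 := 67  bus=[-]  L0: P0=I P1=M P2=I P3=I  mem[L0]=7
11. P0: store L1 := 77  bus=[BusRdX,Flush]  L1: P0=M P1=I P2=I P3=I  mem[L1]=66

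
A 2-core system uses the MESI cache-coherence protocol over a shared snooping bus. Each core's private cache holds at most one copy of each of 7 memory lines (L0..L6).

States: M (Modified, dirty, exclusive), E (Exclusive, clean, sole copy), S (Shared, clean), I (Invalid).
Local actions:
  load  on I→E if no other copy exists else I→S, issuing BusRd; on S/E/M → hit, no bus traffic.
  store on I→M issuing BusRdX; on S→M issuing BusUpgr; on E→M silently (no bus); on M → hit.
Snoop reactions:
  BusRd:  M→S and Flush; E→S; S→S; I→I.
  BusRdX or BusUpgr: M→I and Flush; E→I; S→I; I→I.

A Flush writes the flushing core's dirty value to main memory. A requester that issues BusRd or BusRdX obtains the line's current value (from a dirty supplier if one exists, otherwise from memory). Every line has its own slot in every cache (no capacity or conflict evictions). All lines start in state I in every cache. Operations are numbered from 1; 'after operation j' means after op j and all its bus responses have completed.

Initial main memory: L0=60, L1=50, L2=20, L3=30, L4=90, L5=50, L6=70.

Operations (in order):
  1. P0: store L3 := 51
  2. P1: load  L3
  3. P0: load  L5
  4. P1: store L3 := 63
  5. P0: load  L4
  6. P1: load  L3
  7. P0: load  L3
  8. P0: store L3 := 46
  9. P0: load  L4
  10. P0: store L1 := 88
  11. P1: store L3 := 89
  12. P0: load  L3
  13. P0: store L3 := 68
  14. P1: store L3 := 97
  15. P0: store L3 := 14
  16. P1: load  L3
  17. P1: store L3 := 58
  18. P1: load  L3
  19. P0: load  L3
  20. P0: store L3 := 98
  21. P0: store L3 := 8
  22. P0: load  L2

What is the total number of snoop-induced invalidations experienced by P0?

invalidations = 4

step 1: P0: store L3 := 51  ⟶  MI  (L3)  txn=BusRdX  M[L3]=30
step 2: P1: load  L3  ⟶  SS  (L3)  txn=BusRd+Flush  M[L3]=51
step 3: P0: load  L5  ⟶  EI  (L5)  txn=BusRd  M[L5]=50
step 4: P1: store L3 := 63  ⟶  IM  (L3)  txn=BusUpgr  M[L3]=51
step 5: P0: load  L4  ⟶  EI  (L4)  txn=BusRd  M[L4]=90
step 6: P1: load  L3  ⟶  IM  (L3)  txn=∅  M[L3]=51
step 7: P0: load  L3  ⟶  SS  (L3)  txn=BusRd+Flush  M[L3]=63
step 8: P0: store L3 := 46  ⟶  MI  (L3)  txn=BusUpgr  M[L3]=63
step 9: P0: load  L4  ⟶  EI  (L4)  txn=∅  M[L4]=90
step 10: P0: store L1 := 88  ⟶  MI  (L1)  txn=BusRdX  M[L1]=50
step 11: P1: store L3 := 89  ⟶  IM  (L3)  txn=BusRdX+Flush  M[L3]=46
step 12: P0: load  L3  ⟶  SS  (L3)  txn=BusRd+Flush  M[L3]=89
step 13: P0: store L3 := 68  ⟶  MI  (L3)  txn=BusUpgr  M[L3]=89
step 14: P1: store L3 := 97  ⟶  IM  (L3)  txn=BusRdX+Flush  M[L3]=68
step 15: P0: store L3 := 14  ⟶  MI  (L3)  txn=BusRdX+Flush  M[L3]=97
step 16: P1: load  L3  ⟶  SS  (L3)  txn=BusRd+Flush  M[L3]=14
step 17: P1: store L3 := 58  ⟶  IM  (L3)  txn=BusUpgr  M[L3]=14
step 18: P1: load  L3  ⟶  IM  (L3)  txn=∅  M[L3]=14
step 19: P0: load  L3  ⟶  SS  (L3)  txn=BusRd+Flush  M[L3]=58
step 20: P0: store L3 := 98  ⟶  MI  (L3)  txn=BusUpgr  M[L3]=58
step 21: P0: store L3 := 8  ⟶  MI  (L3)  txn=∅  M[L3]=58
step 22: P0: load  L2  ⟶  EI  (L2)  txn=BusRd  M[L2]=20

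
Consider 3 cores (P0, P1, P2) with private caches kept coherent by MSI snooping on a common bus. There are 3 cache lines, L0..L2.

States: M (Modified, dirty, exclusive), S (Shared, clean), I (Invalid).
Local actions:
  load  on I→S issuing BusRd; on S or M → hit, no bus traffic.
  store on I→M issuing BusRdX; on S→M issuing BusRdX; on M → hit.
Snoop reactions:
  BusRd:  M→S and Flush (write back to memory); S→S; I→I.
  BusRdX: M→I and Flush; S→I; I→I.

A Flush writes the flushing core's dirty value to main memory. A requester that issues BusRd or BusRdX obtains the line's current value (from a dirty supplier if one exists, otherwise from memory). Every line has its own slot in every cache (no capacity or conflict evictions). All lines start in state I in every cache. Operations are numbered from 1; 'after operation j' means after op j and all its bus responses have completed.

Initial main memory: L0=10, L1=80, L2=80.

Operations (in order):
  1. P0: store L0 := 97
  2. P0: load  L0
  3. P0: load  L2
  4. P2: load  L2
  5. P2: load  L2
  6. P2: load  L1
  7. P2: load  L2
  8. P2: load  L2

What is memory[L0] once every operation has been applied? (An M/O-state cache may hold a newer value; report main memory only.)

1. P0: store L0 := 97  bus=[BusRdX]  L0: P0=M P1=I P2=I  mem[L0]=10
2. P0: load  L0  bus=[-]  L0: P0=M P1=I P2=I  mem[L0]=10
3. P0: load  L2  bus=[BusRd]  L2: P0=S P1=I P2=I  mem[L2]=80
4. P2: load  L2  bus=[BusRd]  L2: P0=S P1=I P2=S  mem[L2]=80
5. P2: load  L2  bus=[-]  L2: P0=S P1=I P2=S  mem[L2]=80
6. P2: load  L1  bus=[BusRd]  L1: P0=I P1=I P2=S  mem[L1]=80
7. P2: load  L2  bus=[-]  L2: P0=S P1=I P2=S  mem[L2]=80
8. P2: load  L2  bus=[-]  L2: P0=S P1=I P2=S  mem[L2]=80

memory[L0] = 10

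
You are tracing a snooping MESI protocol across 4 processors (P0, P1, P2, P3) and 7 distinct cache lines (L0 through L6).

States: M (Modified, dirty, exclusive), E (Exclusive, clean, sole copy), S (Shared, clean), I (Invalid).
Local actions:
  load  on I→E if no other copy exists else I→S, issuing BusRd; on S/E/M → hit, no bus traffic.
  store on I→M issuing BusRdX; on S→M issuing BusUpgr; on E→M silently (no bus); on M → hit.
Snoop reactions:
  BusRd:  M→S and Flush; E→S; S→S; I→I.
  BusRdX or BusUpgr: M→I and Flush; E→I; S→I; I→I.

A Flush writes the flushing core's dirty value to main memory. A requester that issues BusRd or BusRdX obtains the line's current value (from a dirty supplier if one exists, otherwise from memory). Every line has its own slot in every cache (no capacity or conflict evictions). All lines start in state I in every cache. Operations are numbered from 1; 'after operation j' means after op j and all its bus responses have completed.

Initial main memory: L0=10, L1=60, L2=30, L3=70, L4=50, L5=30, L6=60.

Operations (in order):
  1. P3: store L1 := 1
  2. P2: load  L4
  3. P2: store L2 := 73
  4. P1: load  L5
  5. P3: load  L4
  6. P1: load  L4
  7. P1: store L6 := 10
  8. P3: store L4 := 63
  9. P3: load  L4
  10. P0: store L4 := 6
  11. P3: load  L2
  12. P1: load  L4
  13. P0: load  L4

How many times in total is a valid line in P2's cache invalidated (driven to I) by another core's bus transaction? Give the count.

invalidations = 1

[1] P3: store L1 := 1 | P0:I, P1:I, P2:I, P3:M(1) | bus: BusRdX
[2] P2: load  L4 | P0:I, P1:I, P2:E(50), P3:I | bus: BusRd
[3] P2: store L2 := 73 | P0:I, P1:I, P2:M(73), P3:I | bus: BusRdX
[4] P1: load  L5 | P0:I, P1:E(30), P2:I, P3:I | bus: BusRd
[5] P3: load  L4 | P0:I, P1:I, P2:S(50), P3:S(50) | bus: BusRd
[6] P1: load  L4 | P0:I, P1:S(50), P2:S(50), P3:S(50) | bus: BusRd
[7] P1: store L6 := 10 | P0:I, P1:M(10), P2:I, P3:I | bus: BusRdX
[8] P3: store L4 := 63 | P0:I, P1:I, P2:I, P3:M(63) | bus: BusUpgr
[9] P3: load  L4 | P0:I, P1:I, P2:I, P3:M(63) | bus: none
[10] P0: store L4 := 6 | P0:M(6), P1:I, P2:I, P3:I | bus: BusRdX,Flush
[11] P3: load  L2 | P0:I, P1:I, P2:S(73), P3:S(73) | bus: BusRd,Flush
[12] P1: load  L4 | P0:S(6), P1:S(6), P2:I, P3:I | bus: BusRd,Flush
[13] P0: load  L4 | P0:S(6), P1:S(6), P2:I, P3:I | bus: none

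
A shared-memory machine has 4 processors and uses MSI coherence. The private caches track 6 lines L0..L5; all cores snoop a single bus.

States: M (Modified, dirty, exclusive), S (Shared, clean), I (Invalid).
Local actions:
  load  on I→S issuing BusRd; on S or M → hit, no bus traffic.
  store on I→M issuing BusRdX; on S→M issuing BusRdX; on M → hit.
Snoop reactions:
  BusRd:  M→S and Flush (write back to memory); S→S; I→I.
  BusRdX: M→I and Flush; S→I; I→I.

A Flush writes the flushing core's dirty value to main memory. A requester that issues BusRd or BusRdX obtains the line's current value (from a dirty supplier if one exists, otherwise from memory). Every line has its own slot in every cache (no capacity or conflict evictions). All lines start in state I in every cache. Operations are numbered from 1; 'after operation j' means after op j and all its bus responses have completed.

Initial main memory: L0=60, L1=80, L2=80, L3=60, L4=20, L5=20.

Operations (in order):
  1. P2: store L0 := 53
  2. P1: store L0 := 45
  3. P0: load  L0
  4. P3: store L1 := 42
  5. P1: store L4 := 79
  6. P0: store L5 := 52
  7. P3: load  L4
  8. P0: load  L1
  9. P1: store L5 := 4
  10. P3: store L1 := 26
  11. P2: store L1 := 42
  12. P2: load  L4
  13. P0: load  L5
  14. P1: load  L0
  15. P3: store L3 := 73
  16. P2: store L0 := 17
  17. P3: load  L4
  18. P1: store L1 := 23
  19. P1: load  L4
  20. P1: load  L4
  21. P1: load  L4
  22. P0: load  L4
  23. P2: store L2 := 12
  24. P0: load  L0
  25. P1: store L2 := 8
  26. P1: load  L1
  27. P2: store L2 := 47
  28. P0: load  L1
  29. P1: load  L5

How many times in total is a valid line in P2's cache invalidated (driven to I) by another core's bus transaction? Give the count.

invalidations = 3

  op1 P2: store L0 := 53 → I/I/M/I on L0; bus BusRdX; mem=60
  op2 P1: store L0 := 45 → I/M/I/I on L0; bus BusRdX Flush; mem=53
  op3 P0: load  L0 → S/S/I/I on L0; bus BusRd Flush; mem=45
  op4 P3: store L1 := 42 → I/I/I/M on L1; bus BusRdX; mem=80
  op5 P1: store L4 := 79 → I/M/I/I on L4; bus BusRdX; mem=20
  op6 P0: store L5 := 52 → M/I/I/I on L5; bus BusRdX; mem=20
  op7 P3: load  L4 → I/S/I/S on L4; bus BusRd Flush; mem=79
  op8 P0: load  L1 → S/I/I/S on L1; bus BusRd Flush; mem=42
  op9 P1: store L5 := 4 → I/M/I/I on L5; bus BusRdX Flush; mem=52
  op10 P3: store L1 := 26 → I/I/I/M on L1; bus BusRdX; mem=42
  op11 P2: store L1 := 42 → I/I/M/I on L1; bus BusRdX Flush; mem=26
  op12 P2: load  L4 → I/S/S/S on L4; bus BusRd; mem=79
  op13 P0: load  L5 → S/S/I/I on L5; bus BusRd Flush; mem=4
  op14 P1: load  L0 → S/S/I/I on L0; bus (none); mem=45
  op15 P3: store L3 := 73 → I/I/I/M on L3; bus BusRdX; mem=60
  op16 P2: store L0 := 17 → I/I/M/I on L0; bus BusRdX; mem=45
  op17 P3: load  L4 → I/S/S/S on L4; bus (none); mem=79
  op18 P1: store L1 := 23 → I/M/I/I on L1; bus BusRdX Flush; mem=42
  op19 P1: load  L4 → I/S/S/S on L4; bus (none); mem=79
  op20 P1: load  L4 → I/S/S/S on L4; bus (none); mem=79
  op21 P1: load  L4 → I/S/S/S on L4; bus (none); mem=79
  op22 P0: load  L4 → S/S/S/S on L4; bus BusRd; mem=79
  op23 P2: store L2 := 12 → I/I/M/I on L2; bus BusRdX; mem=80
  op24 P0: load  L0 → S/I/S/I on L0; bus BusRd Flush; mem=17
  op25 P1: store L2 := 8 → I/M/I/I on L2; bus BusRdX Flush; mem=12
  op26 P1: load  L1 → I/M/I/I on L1; bus (none); mem=42
  op27 P2: store L2 := 47 → I/I/M/I on L2; bus BusRdX Flush; mem=8
  op28 P0: load  L1 → S/S/I/I on L1; bus BusRd Flush; mem=23
  op29 P1: load  L5 → S/S/I/I on L5; bus (none); mem=4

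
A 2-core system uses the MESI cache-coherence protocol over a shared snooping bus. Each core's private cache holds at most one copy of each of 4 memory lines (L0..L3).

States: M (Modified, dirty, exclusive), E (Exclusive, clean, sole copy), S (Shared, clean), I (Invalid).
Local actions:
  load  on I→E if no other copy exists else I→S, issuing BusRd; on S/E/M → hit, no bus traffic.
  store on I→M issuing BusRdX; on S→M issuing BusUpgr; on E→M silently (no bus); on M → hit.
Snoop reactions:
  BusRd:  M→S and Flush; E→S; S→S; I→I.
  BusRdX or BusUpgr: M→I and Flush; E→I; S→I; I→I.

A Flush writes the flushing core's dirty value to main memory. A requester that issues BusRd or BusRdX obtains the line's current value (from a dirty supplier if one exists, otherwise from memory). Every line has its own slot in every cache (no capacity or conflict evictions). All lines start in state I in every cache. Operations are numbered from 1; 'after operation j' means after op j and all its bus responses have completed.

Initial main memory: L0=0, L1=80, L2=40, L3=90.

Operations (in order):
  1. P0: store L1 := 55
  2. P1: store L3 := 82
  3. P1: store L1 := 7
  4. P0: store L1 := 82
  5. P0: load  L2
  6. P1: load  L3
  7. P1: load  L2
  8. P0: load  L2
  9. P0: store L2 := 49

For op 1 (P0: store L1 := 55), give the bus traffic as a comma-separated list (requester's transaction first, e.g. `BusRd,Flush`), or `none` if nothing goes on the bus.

  op1 P0: store L1 := 55 → M/I on L1; bus BusRdX; mem=80
  op2 P1: store L3 := 82 → I/M on L3; bus BusRdX; mem=90
  op3 P1: store L1 := 7 → I/M on L1; bus BusRdX Flush; mem=55
  op4 P0: store L1 := 82 → M/I on L1; bus BusRdX Flush; mem=7
  op5 P0: load  L2 → E/I on L2; bus BusRd; mem=40
  op6 P1: load  L3 → I/M on L3; bus (none); mem=90
  op7 P1: load  L2 → S/S on L2; bus BusRd; mem=40
  op8 P0: load  L2 → S/S on L2; bus (none); mem=40
  op9 P0: store L2 := 49 → M/I on L2; bus BusUpgr; mem=40

bus = BusRdX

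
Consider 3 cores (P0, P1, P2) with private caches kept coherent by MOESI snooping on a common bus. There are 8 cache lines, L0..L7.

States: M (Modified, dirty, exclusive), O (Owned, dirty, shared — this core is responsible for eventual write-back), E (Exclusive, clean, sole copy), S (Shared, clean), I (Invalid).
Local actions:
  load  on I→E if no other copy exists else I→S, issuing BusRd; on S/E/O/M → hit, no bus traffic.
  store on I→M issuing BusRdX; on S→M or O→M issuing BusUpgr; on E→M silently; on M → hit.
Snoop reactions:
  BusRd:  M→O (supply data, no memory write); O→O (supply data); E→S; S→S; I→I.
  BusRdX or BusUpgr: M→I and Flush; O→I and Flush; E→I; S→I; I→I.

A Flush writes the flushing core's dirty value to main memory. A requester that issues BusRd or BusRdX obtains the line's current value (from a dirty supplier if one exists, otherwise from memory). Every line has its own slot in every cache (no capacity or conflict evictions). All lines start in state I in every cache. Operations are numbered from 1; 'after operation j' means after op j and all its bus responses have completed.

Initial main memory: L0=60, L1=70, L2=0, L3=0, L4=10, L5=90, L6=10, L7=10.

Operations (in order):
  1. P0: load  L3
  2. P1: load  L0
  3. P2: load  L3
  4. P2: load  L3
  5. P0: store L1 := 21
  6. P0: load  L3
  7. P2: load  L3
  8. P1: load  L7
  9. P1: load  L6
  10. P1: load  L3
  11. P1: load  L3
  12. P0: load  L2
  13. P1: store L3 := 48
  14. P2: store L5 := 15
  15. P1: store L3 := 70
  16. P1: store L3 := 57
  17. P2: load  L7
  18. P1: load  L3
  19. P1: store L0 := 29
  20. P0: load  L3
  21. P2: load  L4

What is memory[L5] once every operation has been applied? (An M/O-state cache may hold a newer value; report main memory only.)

memory[L5] = 90

[1] P0: load  L3 | P0:E(0), P1:I, P2:I | bus: BusRd
[2] P1: load  L0 | P0:I, P1:E(60), P2:I | bus: BusRd
[3] P2: load  L3 | P0:S(0), P1:I, P2:S(0) | bus: BusRd
[4] P2: load  L3 | P0:S(0), P1:I, P2:S(0) | bus: none
[5] P0: store L1 := 21 | P0:M(21), P1:I, P2:I | bus: BusRdX
[6] P0: load  L3 | P0:S(0), P1:I, P2:S(0) | bus: none
[7] P2: load  L3 | P0:S(0), P1:I, P2:S(0) | bus: none
[8] P1: load  L7 | P0:I, P1:E(10), P2:I | bus: BusRd
[9] P1: load  L6 | P0:I, P1:E(10), P2:I | bus: BusRd
[10] P1: load  L3 | P0:S(0), P1:S(0), P2:S(0) | bus: BusRd
[11] P1: load  L3 | P0:S(0), P1:S(0), P2:S(0) | bus: none
[12] P0: load  L2 | P0:E(0), P1:I, P2:I | bus: BusRd
[13] P1: store L3 := 48 | P0:I, P1:M(48), P2:I | bus: BusUpgr
[14] P2: store L5 := 15 | P0:I, P1:I, P2:M(15) | bus: BusRdX
[15] P1: store L3 := 70 | P0:I, P1:M(70), P2:I | bus: none
[16] P1: store L3 := 57 | P0:I, P1:M(57), P2:I | bus: none
[17] P2: load  L7 | P0:I, P1:S(10), P2:S(10) | bus: BusRd
[18] P1: load  L3 | P0:I, P1:M(57), P2:I | bus: none
[19] P1: store L0 := 29 | P0:I, P1:M(29), P2:I | bus: none
[20] P0: load  L3 | P0:S(57), P1:O(57), P2:I | bus: BusRd
[21] P2: load  L4 | P0:I, P1:I, P2:E(10) | bus: BusRd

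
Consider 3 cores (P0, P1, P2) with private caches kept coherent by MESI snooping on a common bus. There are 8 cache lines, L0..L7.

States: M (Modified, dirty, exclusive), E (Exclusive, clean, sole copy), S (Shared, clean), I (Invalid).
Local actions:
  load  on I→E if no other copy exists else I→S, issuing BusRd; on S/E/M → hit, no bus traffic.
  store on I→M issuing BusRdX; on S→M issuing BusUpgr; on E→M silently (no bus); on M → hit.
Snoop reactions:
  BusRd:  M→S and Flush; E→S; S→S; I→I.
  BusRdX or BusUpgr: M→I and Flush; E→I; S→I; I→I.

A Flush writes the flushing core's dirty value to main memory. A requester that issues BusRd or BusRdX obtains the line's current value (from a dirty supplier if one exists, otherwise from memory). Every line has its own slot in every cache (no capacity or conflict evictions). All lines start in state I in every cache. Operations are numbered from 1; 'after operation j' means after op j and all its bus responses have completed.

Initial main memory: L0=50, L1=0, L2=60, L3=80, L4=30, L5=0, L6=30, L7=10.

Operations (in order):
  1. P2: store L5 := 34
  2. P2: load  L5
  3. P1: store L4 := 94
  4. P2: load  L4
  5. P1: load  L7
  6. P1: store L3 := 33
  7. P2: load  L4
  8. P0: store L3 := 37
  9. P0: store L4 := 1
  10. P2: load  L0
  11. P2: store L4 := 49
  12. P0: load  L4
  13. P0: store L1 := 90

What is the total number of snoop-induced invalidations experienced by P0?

  op1 P2: store L5 := 34 → I/I/M on L5; bus BusRdX; mem=0
  op2 P2: load  L5 → I/I/M on L5; bus (none); mem=0
  op3 P1: store L4 := 94 → I/M/I on L4; bus BusRdX; mem=30
  op4 P2: load  L4 → I/S/S on L4; bus BusRd Flush; mem=94
  op5 P1: load  L7 → I/E/I on L7; bus BusRd; mem=10
  op6 P1: store L3 := 33 → I/M/I on L3; bus BusRdX; mem=80
  op7 P2: load  L4 → I/S/S on L4; bus (none); mem=94
  op8 P0: store L3 := 37 → M/I/I on L3; bus BusRdX Flush; mem=33
  op9 P0: store L4 := 1 → M/I/I on L4; bus BusRdX; mem=94
  op10 P2: load  L0 → I/I/E on L0; bus BusRd; mem=50
  op11 P2: store L4 := 49 → I/I/M on L4; bus BusRdX Flush; mem=1
  op12 P0: load  L4 → S/I/S on L4; bus BusRd Flush; mem=49
  op13 P0: store L1 := 90 → M/I/I on L1; bus BusRdX; mem=0

invalidations = 1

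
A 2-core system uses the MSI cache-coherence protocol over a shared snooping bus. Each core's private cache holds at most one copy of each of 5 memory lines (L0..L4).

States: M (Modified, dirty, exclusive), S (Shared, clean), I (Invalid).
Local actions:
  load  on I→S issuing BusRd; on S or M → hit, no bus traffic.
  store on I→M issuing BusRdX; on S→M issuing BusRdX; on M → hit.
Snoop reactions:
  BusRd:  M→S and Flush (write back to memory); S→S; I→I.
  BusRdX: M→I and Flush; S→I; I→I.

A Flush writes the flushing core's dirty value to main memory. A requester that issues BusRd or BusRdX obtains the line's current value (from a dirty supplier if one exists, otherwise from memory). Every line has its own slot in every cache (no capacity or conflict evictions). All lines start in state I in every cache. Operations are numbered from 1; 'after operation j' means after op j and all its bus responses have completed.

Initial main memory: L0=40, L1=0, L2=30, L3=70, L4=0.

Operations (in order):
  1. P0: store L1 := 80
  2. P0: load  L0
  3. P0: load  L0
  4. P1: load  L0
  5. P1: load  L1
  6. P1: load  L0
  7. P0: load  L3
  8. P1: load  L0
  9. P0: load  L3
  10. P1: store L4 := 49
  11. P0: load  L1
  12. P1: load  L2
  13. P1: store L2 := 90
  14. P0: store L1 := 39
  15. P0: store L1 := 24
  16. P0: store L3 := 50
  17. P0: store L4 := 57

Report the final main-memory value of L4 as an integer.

memory[L4] = 49

[1] P0: store L1 := 80 | P0:M(80), P1:I | bus: BusRdX
[2] P0: load  L0 | P0:S(40), P1:I | bus: BusRd
[3] P0: load  L0 | P0:S(40), P1:I | bus: none
[4] P1: load  L0 | P0:S(40), P1:S(40) | bus: BusRd
[5] P1: load  L1 | P0:S(80), P1:S(80) | bus: BusRd,Flush
[6] P1: load  L0 | P0:S(40), P1:S(40) | bus: none
[7] P0: load  L3 | P0:S(70), P1:I | bus: BusRd
[8] P1: load  L0 | P0:S(40), P1:S(40) | bus: none
[9] P0: load  L3 | P0:S(70), P1:I | bus: none
[10] P1: store L4 := 49 | P0:I, P1:M(49) | bus: BusRdX
[11] P0: load  L1 | P0:S(80), P1:S(80) | bus: none
[12] P1: load  L2 | P0:I, P1:S(30) | bus: BusRd
[13] P1: store L2 := 90 | P0:I, P1:M(90) | bus: BusRdX
[14] P0: store L1 := 39 | P0:M(39), P1:I | bus: BusRdX
[15] P0: store L1 := 24 | P0:M(24), P1:I | bus: none
[16] P0: store L3 := 50 | P0:M(50), P1:I | bus: BusRdX
[17] P0: store L4 := 57 | P0:M(57), P1:I | bus: BusRdX,Flush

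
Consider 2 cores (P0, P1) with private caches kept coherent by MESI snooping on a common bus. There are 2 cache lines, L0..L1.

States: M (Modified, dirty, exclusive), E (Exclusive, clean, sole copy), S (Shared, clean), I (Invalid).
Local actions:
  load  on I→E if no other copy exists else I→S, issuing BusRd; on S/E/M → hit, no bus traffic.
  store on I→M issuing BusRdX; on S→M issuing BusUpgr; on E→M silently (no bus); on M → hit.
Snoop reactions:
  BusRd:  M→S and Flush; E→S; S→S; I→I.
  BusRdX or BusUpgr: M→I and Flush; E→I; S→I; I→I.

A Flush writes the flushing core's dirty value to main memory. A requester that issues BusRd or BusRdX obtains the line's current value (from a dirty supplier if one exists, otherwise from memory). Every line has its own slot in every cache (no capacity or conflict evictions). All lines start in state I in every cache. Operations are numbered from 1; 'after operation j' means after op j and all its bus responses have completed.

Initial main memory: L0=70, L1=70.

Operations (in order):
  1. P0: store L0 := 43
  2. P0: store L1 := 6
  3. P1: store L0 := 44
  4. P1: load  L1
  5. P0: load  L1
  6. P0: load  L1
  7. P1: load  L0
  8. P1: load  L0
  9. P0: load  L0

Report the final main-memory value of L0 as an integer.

memory[L0] = 44

  op1 P0: store L0 := 43 → M/I on L0; bus BusRdX; mem=70
  op2 P0: store L1 := 6 → M/I on L1; bus BusRdX; mem=70
  op3 P1: store L0 := 44 → I/M on L0; bus BusRdX Flush; mem=43
  op4 P1: load  L1 → S/S on L1; bus BusRd Flush; mem=6
  op5 P0: load  L1 → S/S on L1; bus (none); mem=6
  op6 P0: load  L1 → S/S on L1; bus (none); mem=6
  op7 P1: load  L0 → I/M on L0; bus (none); mem=43
  op8 P1: load  L0 → I/M on L0; bus (none); mem=43
  op9 P0: load  L0 → S/S on L0; bus BusRd Flush; mem=44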